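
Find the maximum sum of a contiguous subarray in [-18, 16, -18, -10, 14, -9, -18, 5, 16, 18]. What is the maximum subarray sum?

Using Kadane's algorithm on [-18, 16, -18, -10, 14, -9, -18, 5, 16, 18]:

Scanning through the array:
Position 1 (value 16): max_ending_here = 16, max_so_far = 16
Position 2 (value -18): max_ending_here = -2, max_so_far = 16
Position 3 (value -10): max_ending_here = -10, max_so_far = 16
Position 4 (value 14): max_ending_here = 14, max_so_far = 16
Position 5 (value -9): max_ending_here = 5, max_so_far = 16
Position 6 (value -18): max_ending_here = -13, max_so_far = 16
Position 7 (value 5): max_ending_here = 5, max_so_far = 16
Position 8 (value 16): max_ending_here = 21, max_so_far = 21
Position 9 (value 18): max_ending_here = 39, max_so_far = 39

Maximum subarray: [5, 16, 18]
Maximum sum: 39

The maximum subarray is [5, 16, 18] with sum 39. This subarray runs from index 7 to index 9.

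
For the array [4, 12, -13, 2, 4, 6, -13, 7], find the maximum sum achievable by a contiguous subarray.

Using Kadane's algorithm on [4, 12, -13, 2, 4, 6, -13, 7]:

Scanning through the array:
Position 1 (value 12): max_ending_here = 16, max_so_far = 16
Position 2 (value -13): max_ending_here = 3, max_so_far = 16
Position 3 (value 2): max_ending_here = 5, max_so_far = 16
Position 4 (value 4): max_ending_here = 9, max_so_far = 16
Position 5 (value 6): max_ending_here = 15, max_so_far = 16
Position 6 (value -13): max_ending_here = 2, max_so_far = 16
Position 7 (value 7): max_ending_here = 9, max_so_far = 16

Maximum subarray: [4, 12]
Maximum sum: 16

The maximum subarray is [4, 12] with sum 16. This subarray runs from index 0 to index 1.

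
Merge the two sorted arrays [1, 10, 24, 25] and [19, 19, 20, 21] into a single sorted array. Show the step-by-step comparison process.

Merging process:

Compare 1 vs 19: take 1 from left. Merged: [1]
Compare 10 vs 19: take 10 from left. Merged: [1, 10]
Compare 24 vs 19: take 19 from right. Merged: [1, 10, 19]
Compare 24 vs 19: take 19 from right. Merged: [1, 10, 19, 19]
Compare 24 vs 20: take 20 from right. Merged: [1, 10, 19, 19, 20]
Compare 24 vs 21: take 21 from right. Merged: [1, 10, 19, 19, 20, 21]
Append remaining from left: [24, 25]. Merged: [1, 10, 19, 19, 20, 21, 24, 25]

Final merged array: [1, 10, 19, 19, 20, 21, 24, 25]
Total comparisons: 6

The merged array is [1, 10, 19, 19, 20, 21, 24, 25], requiring 6 comparisons. The merge step runs in O(n) time where n is the total number of elements.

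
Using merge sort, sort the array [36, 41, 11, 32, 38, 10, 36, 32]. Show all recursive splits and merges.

Merge sort trace:

Split: [36, 41, 11, 32, 38, 10, 36, 32] -> [36, 41, 11, 32] and [38, 10, 36, 32]
  Split: [36, 41, 11, 32] -> [36, 41] and [11, 32]
    Split: [36, 41] -> [36] and [41]
    Merge: [36] + [41] -> [36, 41]
    Split: [11, 32] -> [11] and [32]
    Merge: [11] + [32] -> [11, 32]
  Merge: [36, 41] + [11, 32] -> [11, 32, 36, 41]
  Split: [38, 10, 36, 32] -> [38, 10] and [36, 32]
    Split: [38, 10] -> [38] and [10]
    Merge: [38] + [10] -> [10, 38]
    Split: [36, 32] -> [36] and [32]
    Merge: [36] + [32] -> [32, 36]
  Merge: [10, 38] + [32, 36] -> [10, 32, 36, 38]
Merge: [11, 32, 36, 41] + [10, 32, 36, 38] -> [10, 11, 32, 32, 36, 36, 38, 41]

Final sorted array: [10, 11, 32, 32, 36, 36, 38, 41]

The merge sort proceeds by recursively splitting the array and merging sorted halves.
After all merges, the sorted array is [10, 11, 32, 32, 36, 36, 38, 41].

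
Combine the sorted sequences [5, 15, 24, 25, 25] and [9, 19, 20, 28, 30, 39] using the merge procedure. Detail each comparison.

Merging process:

Compare 5 vs 9: take 5 from left. Merged: [5]
Compare 15 vs 9: take 9 from right. Merged: [5, 9]
Compare 15 vs 19: take 15 from left. Merged: [5, 9, 15]
Compare 24 vs 19: take 19 from right. Merged: [5, 9, 15, 19]
Compare 24 vs 20: take 20 from right. Merged: [5, 9, 15, 19, 20]
Compare 24 vs 28: take 24 from left. Merged: [5, 9, 15, 19, 20, 24]
Compare 25 vs 28: take 25 from left. Merged: [5, 9, 15, 19, 20, 24, 25]
Compare 25 vs 28: take 25 from left. Merged: [5, 9, 15, 19, 20, 24, 25, 25]
Append remaining from right: [28, 30, 39]. Merged: [5, 9, 15, 19, 20, 24, 25, 25, 28, 30, 39]

Final merged array: [5, 9, 15, 19, 20, 24, 25, 25, 28, 30, 39]
Total comparisons: 8

The merged array is [5, 9, 15, 19, 20, 24, 25, 25, 28, 30, 39], requiring 8 comparisons. The merge step runs in O(n) time where n is the total number of elements.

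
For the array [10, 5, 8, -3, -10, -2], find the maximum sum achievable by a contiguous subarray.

Using Kadane's algorithm on [10, 5, 8, -3, -10, -2]:

Scanning through the array:
Position 1 (value 5): max_ending_here = 15, max_so_far = 15
Position 2 (value 8): max_ending_here = 23, max_so_far = 23
Position 3 (value -3): max_ending_here = 20, max_so_far = 23
Position 4 (value -10): max_ending_here = 10, max_so_far = 23
Position 5 (value -2): max_ending_here = 8, max_so_far = 23

Maximum subarray: [10, 5, 8]
Maximum sum: 23

The maximum subarray is [10, 5, 8] with sum 23. This subarray runs from index 0 to index 2.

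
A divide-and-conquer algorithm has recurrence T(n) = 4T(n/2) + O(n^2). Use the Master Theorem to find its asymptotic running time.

Master Theorem for T(n) = 4T(n/2) + O(n^2):

a = 4, b = 2, c = 2
log_b(a) = log_2(4) = 2.0000

Case 2: c = 2 = log_2(4) = 2.0000
T(n) = O(n^2 log n) = O(n^2 log n)

For T(n) = 4T(n/2) + O(n^2): log_2(4) = 2.0000. This is Case 2 of the Master Theorem (c = log_b(a), equal work at all levels), giving O(n^2 log n).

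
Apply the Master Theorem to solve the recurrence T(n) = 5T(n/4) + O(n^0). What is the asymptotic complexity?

Master Theorem for T(n) = 5T(n/4) + O(n^0):

a = 5, b = 4, c = 0
log_b(a) = log_4(5) = 1.1610

Case 1: c = 0 < log_4(5) = 1.1610
T(n) = O(n^(log_4 5))

For T(n) = 5T(n/4) + O(n^0): log_4(5) = 1.1610. This is Case 1 of the Master Theorem (c < log_b(a), work dominated by leaves), giving O(n^(log_4 5)).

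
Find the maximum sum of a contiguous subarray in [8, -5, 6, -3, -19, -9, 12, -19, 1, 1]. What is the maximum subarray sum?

Using Kadane's algorithm on [8, -5, 6, -3, -19, -9, 12, -19, 1, 1]:

Scanning through the array:
Position 1 (value -5): max_ending_here = 3, max_so_far = 8
Position 2 (value 6): max_ending_here = 9, max_so_far = 9
Position 3 (value -3): max_ending_here = 6, max_so_far = 9
Position 4 (value -19): max_ending_here = -13, max_so_far = 9
Position 5 (value -9): max_ending_here = -9, max_so_far = 9
Position 6 (value 12): max_ending_here = 12, max_so_far = 12
Position 7 (value -19): max_ending_here = -7, max_so_far = 12
Position 8 (value 1): max_ending_here = 1, max_so_far = 12
Position 9 (value 1): max_ending_here = 2, max_so_far = 12

Maximum subarray: [12]
Maximum sum: 12

The maximum subarray is [12] with sum 12. This subarray runs from index 6 to index 6.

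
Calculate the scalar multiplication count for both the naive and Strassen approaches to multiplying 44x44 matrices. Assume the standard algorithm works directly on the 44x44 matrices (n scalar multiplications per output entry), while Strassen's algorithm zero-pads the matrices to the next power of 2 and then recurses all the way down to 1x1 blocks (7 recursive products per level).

Matrix multiplication for 44x44 matrices:

Strassen's algorithm requires power-of-2 dimensions. Pad 44x44 to 64x64 (next power of 2).

Standard algorithm: 44^3 = 85184 multiplications
Strassen's algorithm: 7^(log2(64)) = 7^6 = 117649 multiplications
Difference: 85184 - 117649 = -32465 (Strassen uses MORE here due to padding overhead — for small or just-over-power-of-2 n, padding can outweigh the per-level savings)

Standard: 85184 multiplications (44^3). Strassen: 117649 multiplications (7^6, after padding to 64x64). Strassen reduces 8 recursive multiplications to 7 at each level.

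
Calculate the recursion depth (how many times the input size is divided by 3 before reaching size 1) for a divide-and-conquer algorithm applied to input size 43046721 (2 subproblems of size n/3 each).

For divide and conquer with division factor 3:

Problem sizes at each level:
Level 0: 43046721
Level 1: 14348907
Level 2: 4782969
Level 3: 1594323
Level 4: 531441
Level 5: 177147
Level 6: 59049
Level 7: 19683
Level 8: 6561
Level 9: 2187
Level 10: 729
Level 11: 243
Level 12: 81
Level 13: 27
Level 14: 9
Level 15: 3
Level 16: 1

The root is level 0 and the size-1 base case is level 16 (the tree spans levels 0 through 16, i.e. 17 levels counting the root), so the depth is the number of divisions: log_3(43046721) = 16

The recursion tree depth is log_3(43046721) = 16. At each level, the problem size is divided by 3, so it takes 16 divisions to reduce to a base case of size 1. The algorithm makes 2 recursive calls at each level.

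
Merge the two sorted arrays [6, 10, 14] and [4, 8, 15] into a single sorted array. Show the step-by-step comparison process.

Merging process:

Compare 6 vs 4: take 4 from right. Merged: [4]
Compare 6 vs 8: take 6 from left. Merged: [4, 6]
Compare 10 vs 8: take 8 from right. Merged: [4, 6, 8]
Compare 10 vs 15: take 10 from left. Merged: [4, 6, 8, 10]
Compare 14 vs 15: take 14 from left. Merged: [4, 6, 8, 10, 14]
Append remaining from right: [15]. Merged: [4, 6, 8, 10, 14, 15]

Final merged array: [4, 6, 8, 10, 14, 15]
Total comparisons: 5

The merged array is [4, 6, 8, 10, 14, 15], requiring 5 comparisons. The merge step runs in O(n) time where n is the total number of elements.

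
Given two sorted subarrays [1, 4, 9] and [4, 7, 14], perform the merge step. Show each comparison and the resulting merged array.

Merging process:

Compare 1 vs 4: take 1 from left. Merged: [1]
Compare 4 vs 4: take 4 from left. Merged: [1, 4]
Compare 9 vs 4: take 4 from right. Merged: [1, 4, 4]
Compare 9 vs 7: take 7 from right. Merged: [1, 4, 4, 7]
Compare 9 vs 14: take 9 from left. Merged: [1, 4, 4, 7, 9]
Append remaining from right: [14]. Merged: [1, 4, 4, 7, 9, 14]

Final merged array: [1, 4, 4, 7, 9, 14]
Total comparisons: 5

The merged array is [1, 4, 4, 7, 9, 14], requiring 5 comparisons. The merge step runs in O(n) time where n is the total number of elements.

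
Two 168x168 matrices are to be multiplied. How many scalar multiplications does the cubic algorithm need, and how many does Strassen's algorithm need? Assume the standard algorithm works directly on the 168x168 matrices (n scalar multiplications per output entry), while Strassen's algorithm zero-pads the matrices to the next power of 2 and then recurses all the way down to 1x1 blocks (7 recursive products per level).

Matrix multiplication for 168x168 matrices:

Strassen's algorithm requires power-of-2 dimensions. Pad 168x168 to 256x256 (next power of 2).

Standard algorithm: 168^3 = 4741632 multiplications
Strassen's algorithm: 7^(log2(256)) = 7^8 = 5764801 multiplications
Difference: 4741632 - 5764801 = -1023169 (Strassen uses MORE here due to padding overhead — for small or just-over-power-of-2 n, padding can outweigh the per-level savings)

Standard: 4741632 multiplications (168^3). Strassen: 5764801 multiplications (7^8, after padding to 256x256). Strassen reduces 8 recursive multiplications to 7 at each level.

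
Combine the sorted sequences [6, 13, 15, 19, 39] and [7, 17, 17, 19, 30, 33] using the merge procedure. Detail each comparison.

Merging process:

Compare 6 vs 7: take 6 from left. Merged: [6]
Compare 13 vs 7: take 7 from right. Merged: [6, 7]
Compare 13 vs 17: take 13 from left. Merged: [6, 7, 13]
Compare 15 vs 17: take 15 from left. Merged: [6, 7, 13, 15]
Compare 19 vs 17: take 17 from right. Merged: [6, 7, 13, 15, 17]
Compare 19 vs 17: take 17 from right. Merged: [6, 7, 13, 15, 17, 17]
Compare 19 vs 19: take 19 from left. Merged: [6, 7, 13, 15, 17, 17, 19]
Compare 39 vs 19: take 19 from right. Merged: [6, 7, 13, 15, 17, 17, 19, 19]
Compare 39 vs 30: take 30 from right. Merged: [6, 7, 13, 15, 17, 17, 19, 19, 30]
Compare 39 vs 33: take 33 from right. Merged: [6, 7, 13, 15, 17, 17, 19, 19, 30, 33]
Append remaining from left: [39]. Merged: [6, 7, 13, 15, 17, 17, 19, 19, 30, 33, 39]

Final merged array: [6, 7, 13, 15, 17, 17, 19, 19, 30, 33, 39]
Total comparisons: 10

The merged array is [6, 7, 13, 15, 17, 17, 19, 19, 30, 33, 39], requiring 10 comparisons. The merge step runs in O(n) time where n is the total number of elements.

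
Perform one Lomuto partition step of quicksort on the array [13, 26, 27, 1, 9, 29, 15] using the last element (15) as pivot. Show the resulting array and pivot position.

Lomuto partition with pivot = 15:

Initial array: [13, 26, 27, 1, 9, 29, 15]

arr[0]=13 <= 15: swap with position 0, array becomes [13, 26, 27, 1, 9, 29, 15]
arr[1]=26 > 15: no swap
arr[2]=27 > 15: no swap
arr[3]=1 <= 15: swap with position 1, array becomes [13, 1, 27, 26, 9, 29, 15]
arr[4]=9 <= 15: swap with position 2, array becomes [13, 1, 9, 26, 27, 29, 15]
arr[5]=29 > 15: no swap

Place pivot at position 3: [13, 1, 9, 15, 27, 29, 26]
Pivot position: 3

After partitioning with pivot 15, the array becomes [13, 1, 9, 15, 27, 29, 26]. The pivot is placed at index 3. All elements to the left of the pivot are <= 15, and all elements to the right are > 15.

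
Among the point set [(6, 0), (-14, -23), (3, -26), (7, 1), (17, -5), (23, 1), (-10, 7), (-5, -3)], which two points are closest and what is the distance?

Computing all pairwise distances among 8 points:

d((6, 0), (-14, -23)) = 30.4795
d((6, 0), (3, -26)) = 26.1725
d((6, 0), (7, 1)) = 1.4142 <-- minimum
d((6, 0), (17, -5)) = 12.083
d((6, 0), (23, 1)) = 17.0294
d((6, 0), (-10, 7)) = 17.4642
d((6, 0), (-5, -3)) = 11.4018
d((-14, -23), (3, -26)) = 17.2627
d((-14, -23), (7, 1)) = 31.8904
d((-14, -23), (17, -5)) = 35.8469
d((-14, -23), (23, 1)) = 44.1022
d((-14, -23), (-10, 7)) = 30.2655
d((-14, -23), (-5, -3)) = 21.9317
d((3, -26), (7, 1)) = 27.2947
d((3, -26), (17, -5)) = 25.2389
d((3, -26), (23, 1)) = 33.6006
d((3, -26), (-10, 7)) = 35.4683
d((3, -26), (-5, -3)) = 24.3516
d((7, 1), (17, -5)) = 11.6619
d((7, 1), (23, 1)) = 16.0
d((7, 1), (-10, 7)) = 18.0278
d((7, 1), (-5, -3)) = 12.6491
d((17, -5), (23, 1)) = 8.4853
d((17, -5), (-10, 7)) = 29.5466
d((17, -5), (-5, -3)) = 22.0907
d((23, 1), (-10, 7)) = 33.541
d((23, 1), (-5, -3)) = 28.2843
d((-10, 7), (-5, -3)) = 11.1803

Closest pair: (6, 0) and (7, 1) with distance 1.4142

The closest pair is (6, 0) and (7, 1) with Euclidean distance 1.4142. For 8 points, brute-force pairwise comparison is shown above. For large n, the divide-and-conquer algorithm (sort by x, recurse on halves, check the dividing strip) achieves O(n log n).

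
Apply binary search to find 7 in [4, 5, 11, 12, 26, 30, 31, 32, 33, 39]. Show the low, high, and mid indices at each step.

Binary search for 7 in [4, 5, 11, 12, 26, 30, 31, 32, 33, 39]:

lo=0, hi=9, mid=4, arr[mid]=26 -> 26 > 7, search left half
lo=0, hi=3, mid=1, arr[mid]=5 -> 5 < 7, search right half
lo=2, hi=3, mid=2, arr[mid]=11 -> 11 > 7, search left half
lo=2 > hi=1, target 7 not found

Binary search determines that 7 is not in the array after 3 comparisons. The search space was exhausted without finding the target.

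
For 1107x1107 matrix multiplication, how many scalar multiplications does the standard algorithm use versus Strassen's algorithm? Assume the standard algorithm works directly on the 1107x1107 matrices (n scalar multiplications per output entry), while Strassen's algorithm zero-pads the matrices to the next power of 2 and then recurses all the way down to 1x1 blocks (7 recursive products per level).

Matrix multiplication for 1107x1107 matrices:

Strassen's algorithm requires power-of-2 dimensions. Pad 1107x1107 to 2048x2048 (next power of 2).

Standard algorithm: 1107^3 = 1356572043 multiplications
Strassen's algorithm: 7^(log2(2048)) = 7^11 = 1977326743 multiplications
Difference: 1356572043 - 1977326743 = -620754700 (Strassen uses MORE here due to padding overhead — for small or just-over-power-of-2 n, padding can outweigh the per-level savings)

Standard: 1356572043 multiplications (1107^3). Strassen: 1977326743 multiplications (7^11, after padding to 2048x2048). Strassen reduces 8 recursive multiplications to 7 at each level.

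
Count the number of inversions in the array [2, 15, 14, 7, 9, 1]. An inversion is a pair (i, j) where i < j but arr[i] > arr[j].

Finding inversions in [2, 15, 14, 7, 9, 1]:

(0, 5): arr[0]=2 > arr[5]=1
(1, 2): arr[1]=15 > arr[2]=14
(1, 3): arr[1]=15 > arr[3]=7
(1, 4): arr[1]=15 > arr[4]=9
(1, 5): arr[1]=15 > arr[5]=1
(2, 3): arr[2]=14 > arr[3]=7
(2, 4): arr[2]=14 > arr[4]=9
(2, 5): arr[2]=14 > arr[5]=1
(3, 5): arr[3]=7 > arr[5]=1
(4, 5): arr[4]=9 > arr[5]=1

Total inversions: 10

The array has 10 inversion(s): (0,5), (1,2), (1,3), (1,4), (1,5), (2,3), (2,4), (2,5), (3,5), (4,5). Each pair (i,j) satisfies i < j and arr[i] > arr[j].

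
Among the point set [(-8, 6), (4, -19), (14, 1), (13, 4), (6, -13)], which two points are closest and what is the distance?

Computing all pairwise distances among 5 points:

d((-8, 6), (4, -19)) = 27.7308
d((-8, 6), (14, 1)) = 22.561
d((-8, 6), (13, 4)) = 21.095
d((-8, 6), (6, -13)) = 23.6008
d((4, -19), (14, 1)) = 22.3607
d((4, -19), (13, 4)) = 24.6982
d((4, -19), (6, -13)) = 6.3246
d((14, 1), (13, 4)) = 3.1623 <-- minimum
d((14, 1), (6, -13)) = 16.1245
d((13, 4), (6, -13)) = 18.3848

Closest pair: (14, 1) and (13, 4) with distance 3.1623

The closest pair is (14, 1) and (13, 4) with Euclidean distance 3.1623. For 5 points, brute-force pairwise comparison is shown above. For large n, the divide-and-conquer algorithm (sort by x, recurse on halves, check the dividing strip) achieves O(n log n).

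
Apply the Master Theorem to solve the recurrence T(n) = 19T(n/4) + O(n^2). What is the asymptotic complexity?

Master Theorem for T(n) = 19T(n/4) + O(n^2):

a = 19, b = 4, c = 2
log_b(a) = log_4(19) = 2.1240

Case 1: c = 2 < log_4(19) = 2.1240
T(n) = O(n^(log_4 19))

For T(n) = 19T(n/4) + O(n^2): log_4(19) = 2.1240. This is Case 1 of the Master Theorem (c < log_b(a), work dominated by leaves), giving O(n^(log_4 19)).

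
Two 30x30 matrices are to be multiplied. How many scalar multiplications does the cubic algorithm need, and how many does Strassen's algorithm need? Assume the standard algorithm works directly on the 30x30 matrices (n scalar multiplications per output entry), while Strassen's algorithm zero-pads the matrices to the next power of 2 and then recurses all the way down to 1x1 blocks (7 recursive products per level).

Matrix multiplication for 30x30 matrices:

Strassen's algorithm requires power-of-2 dimensions. Pad 30x30 to 32x32 (next power of 2).

Standard algorithm: 30^3 = 27000 multiplications
Strassen's algorithm: 7^(log2(32)) = 7^5 = 16807 multiplications
Savings: 27000 - 16807 = 10193 multiplications

Standard: 27000 multiplications (30^3). Strassen: 16807 multiplications (7^5, after padding to 32x32). Strassen reduces 8 recursive multiplications to 7 at each level.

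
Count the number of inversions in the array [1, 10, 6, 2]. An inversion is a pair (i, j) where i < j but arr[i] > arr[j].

Finding inversions in [1, 10, 6, 2]:

(1, 2): arr[1]=10 > arr[2]=6
(1, 3): arr[1]=10 > arr[3]=2
(2, 3): arr[2]=6 > arr[3]=2

Total inversions: 3

The array has 3 inversion(s): (1,2), (1,3), (2,3). Each pair (i,j) satisfies i < j and arr[i] > arr[j].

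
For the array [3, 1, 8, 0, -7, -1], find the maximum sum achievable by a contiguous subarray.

Using Kadane's algorithm on [3, 1, 8, 0, -7, -1]:

Scanning through the array:
Position 1 (value 1): max_ending_here = 4, max_so_far = 4
Position 2 (value 8): max_ending_here = 12, max_so_far = 12
Position 3 (value 0): max_ending_here = 12, max_so_far = 12
Position 4 (value -7): max_ending_here = 5, max_so_far = 12
Position 5 (value -1): max_ending_here = 4, max_so_far = 12

Maximum subarray: [3, 1, 8]
Maximum sum: 12

The maximum subarray is [3, 1, 8] with sum 12. This subarray runs from index 0 to index 2.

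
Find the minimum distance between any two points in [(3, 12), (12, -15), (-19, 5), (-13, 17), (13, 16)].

Computing all pairwise distances among 5 points:

d((3, 12), (12, -15)) = 28.4605
d((3, 12), (-19, 5)) = 23.0868
d((3, 12), (-13, 17)) = 16.7631
d((3, 12), (13, 16)) = 10.7703 <-- minimum
d((12, -15), (-19, 5)) = 36.8917
d((12, -15), (-13, 17)) = 40.6079
d((12, -15), (13, 16)) = 31.0161
d((-19, 5), (-13, 17)) = 13.4164
d((-19, 5), (13, 16)) = 33.8378
d((-13, 17), (13, 16)) = 26.0192

Closest pair: (3, 12) and (13, 16) with distance 10.7703

The closest pair is (3, 12) and (13, 16) with Euclidean distance 10.7703. For 5 points, brute-force pairwise comparison is shown above. For large n, the divide-and-conquer algorithm (sort by x, recurse on halves, check the dividing strip) achieves O(n log n).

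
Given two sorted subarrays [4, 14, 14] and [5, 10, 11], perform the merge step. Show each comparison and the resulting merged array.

Merging process:

Compare 4 vs 5: take 4 from left. Merged: [4]
Compare 14 vs 5: take 5 from right. Merged: [4, 5]
Compare 14 vs 10: take 10 from right. Merged: [4, 5, 10]
Compare 14 vs 11: take 11 from right. Merged: [4, 5, 10, 11]
Append remaining from left: [14, 14]. Merged: [4, 5, 10, 11, 14, 14]

Final merged array: [4, 5, 10, 11, 14, 14]
Total comparisons: 4

The merged array is [4, 5, 10, 11, 14, 14], requiring 4 comparisons. The merge step runs in O(n) time where n is the total number of elements.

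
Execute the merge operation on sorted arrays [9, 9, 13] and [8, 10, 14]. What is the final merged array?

Merging process:

Compare 9 vs 8: take 8 from right. Merged: [8]
Compare 9 vs 10: take 9 from left. Merged: [8, 9]
Compare 9 vs 10: take 9 from left. Merged: [8, 9, 9]
Compare 13 vs 10: take 10 from right. Merged: [8, 9, 9, 10]
Compare 13 vs 14: take 13 from left. Merged: [8, 9, 9, 10, 13]
Append remaining from right: [14]. Merged: [8, 9, 9, 10, 13, 14]

Final merged array: [8, 9, 9, 10, 13, 14]
Total comparisons: 5

The merged array is [8, 9, 9, 10, 13, 14], requiring 5 comparisons. The merge step runs in O(n) time where n is the total number of elements.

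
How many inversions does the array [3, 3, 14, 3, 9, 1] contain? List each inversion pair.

Finding inversions in [3, 3, 14, 3, 9, 1]:

(0, 5): arr[0]=3 > arr[5]=1
(1, 5): arr[1]=3 > arr[5]=1
(2, 3): arr[2]=14 > arr[3]=3
(2, 4): arr[2]=14 > arr[4]=9
(2, 5): arr[2]=14 > arr[5]=1
(3, 5): arr[3]=3 > arr[5]=1
(4, 5): arr[4]=9 > arr[5]=1

Total inversions: 7

The array has 7 inversion(s): (0,5), (1,5), (2,3), (2,4), (2,5), (3,5), (4,5). Each pair (i,j) satisfies i < j and arr[i] > arr[j].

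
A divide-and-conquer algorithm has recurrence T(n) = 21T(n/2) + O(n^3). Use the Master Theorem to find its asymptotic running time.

Master Theorem for T(n) = 21T(n/2) + O(n^3):

a = 21, b = 2, c = 3
log_b(a) = log_2(21) = 4.3923

Case 1: c = 3 < log_2(21) = 4.3923
T(n) = O(n^(log_2 21))

For T(n) = 21T(n/2) + O(n^3): log_2(21) = 4.3923. This is Case 1 of the Master Theorem (c < log_b(a), work dominated by leaves), giving O(n^(log_2 21)).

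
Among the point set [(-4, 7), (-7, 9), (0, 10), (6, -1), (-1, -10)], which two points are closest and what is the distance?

Computing all pairwise distances among 5 points:

d((-4, 7), (-7, 9)) = 3.6056 <-- minimum
d((-4, 7), (0, 10)) = 5.0
d((-4, 7), (6, -1)) = 12.8062
d((-4, 7), (-1, -10)) = 17.2627
d((-7, 9), (0, 10)) = 7.0711
d((-7, 9), (6, -1)) = 16.4012
d((-7, 9), (-1, -10)) = 19.9249
d((0, 10), (6, -1)) = 12.53
d((0, 10), (-1, -10)) = 20.025
d((6, -1), (-1, -10)) = 11.4018

Closest pair: (-4, 7) and (-7, 9) with distance 3.6056

The closest pair is (-4, 7) and (-7, 9) with Euclidean distance 3.6056. For 5 points, brute-force pairwise comparison is shown above. For large n, the divide-and-conquer algorithm (sort by x, recurse on halves, check the dividing strip) achieves O(n log n).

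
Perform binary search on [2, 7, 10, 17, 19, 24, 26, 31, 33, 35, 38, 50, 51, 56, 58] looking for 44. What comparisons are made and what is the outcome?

Binary search for 44 in [2, 7, 10, 17, 19, 24, 26, 31, 33, 35, 38, 50, 51, 56, 58]:

lo=0, hi=14, mid=7, arr[mid]=31 -> 31 < 44, search right half
lo=8, hi=14, mid=11, arr[mid]=50 -> 50 > 44, search left half
lo=8, hi=10, mid=9, arr[mid]=35 -> 35 < 44, search right half
lo=10, hi=10, mid=10, arr[mid]=38 -> 38 < 44, search right half
lo=11 > hi=10, target 44 not found

Binary search determines that 44 is not in the array after 4 comparisons. The search space was exhausted without finding the target.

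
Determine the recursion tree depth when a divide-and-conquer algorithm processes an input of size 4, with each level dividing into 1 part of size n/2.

For divide and conquer with division factor 2:

Problem sizes at each level:
Level 0: 4
Level 1: 2
Level 2: 1

The root is level 0 and the size-1 base case is level 2 (the tree spans levels 0 through 2, i.e. 3 levels counting the root), so the depth is the number of divisions: log_2(4) = 2

The recursion tree depth is log_2(4) = 2. At each level, the problem size is divided by 2, so it takes 2 divisions to reduce to a base case of size 1. The algorithm makes 1 recursive call at each level.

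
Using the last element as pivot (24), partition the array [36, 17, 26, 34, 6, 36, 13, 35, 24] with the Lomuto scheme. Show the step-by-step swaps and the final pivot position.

Lomuto partition with pivot = 24:

Initial array: [36, 17, 26, 34, 6, 36, 13, 35, 24]

arr[0]=36 > 24: no swap
arr[1]=17 <= 24: swap with position 0, array becomes [17, 36, 26, 34, 6, 36, 13, 35, 24]
arr[2]=26 > 24: no swap
arr[3]=34 > 24: no swap
arr[4]=6 <= 24: swap with position 1, array becomes [17, 6, 26, 34, 36, 36, 13, 35, 24]
arr[5]=36 > 24: no swap
arr[6]=13 <= 24: swap with position 2, array becomes [17, 6, 13, 34, 36, 36, 26, 35, 24]
arr[7]=35 > 24: no swap

Place pivot at position 3: [17, 6, 13, 24, 36, 36, 26, 35, 34]
Pivot position: 3

After partitioning with pivot 24, the array becomes [17, 6, 13, 24, 36, 36, 26, 35, 34]. The pivot is placed at index 3. All elements to the left of the pivot are <= 24, and all elements to the right are > 24.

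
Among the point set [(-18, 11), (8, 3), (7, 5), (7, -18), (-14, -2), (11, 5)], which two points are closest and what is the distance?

Computing all pairwise distances among 6 points:

d((-18, 11), (8, 3)) = 27.2029
d((-18, 11), (7, 5)) = 25.7099
d((-18, 11), (7, -18)) = 38.2884
d((-18, 11), (-14, -2)) = 13.6015
d((-18, 11), (11, 5)) = 29.6142
d((8, 3), (7, 5)) = 2.2361 <-- minimum
d((8, 3), (7, -18)) = 21.0238
d((8, 3), (-14, -2)) = 22.561
d((8, 3), (11, 5)) = 3.6056
d((7, 5), (7, -18)) = 23.0
d((7, 5), (-14, -2)) = 22.1359
d((7, 5), (11, 5)) = 4.0
d((7, -18), (-14, -2)) = 26.4008
d((7, -18), (11, 5)) = 23.3452
d((-14, -2), (11, 5)) = 25.9615

Closest pair: (8, 3) and (7, 5) with distance 2.2361

The closest pair is (8, 3) and (7, 5) with Euclidean distance 2.2361. For 6 points, brute-force pairwise comparison is shown above. For large n, the divide-and-conquer algorithm (sort by x, recurse on halves, check the dividing strip) achieves O(n log n).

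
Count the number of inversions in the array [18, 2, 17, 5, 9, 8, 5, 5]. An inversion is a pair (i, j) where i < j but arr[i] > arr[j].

Finding inversions in [18, 2, 17, 5, 9, 8, 5, 5]:

(0, 1): arr[0]=18 > arr[1]=2
(0, 2): arr[0]=18 > arr[2]=17
(0, 3): arr[0]=18 > arr[3]=5
(0, 4): arr[0]=18 > arr[4]=9
(0, 5): arr[0]=18 > arr[5]=8
(0, 6): arr[0]=18 > arr[6]=5
(0, 7): arr[0]=18 > arr[7]=5
(2, 3): arr[2]=17 > arr[3]=5
(2, 4): arr[2]=17 > arr[4]=9
(2, 5): arr[2]=17 > arr[5]=8
(2, 6): arr[2]=17 > arr[6]=5
(2, 7): arr[2]=17 > arr[7]=5
(4, 5): arr[4]=9 > arr[5]=8
(4, 6): arr[4]=9 > arr[6]=5
(4, 7): arr[4]=9 > arr[7]=5
(5, 6): arr[5]=8 > arr[6]=5
(5, 7): arr[5]=8 > arr[7]=5

Total inversions: 17

The array has 17 inversion(s): (0,1), (0,2), (0,3), (0,4), (0,5), (0,6), (0,7), (2,3), (2,4), (2,5), (2,6), (2,7), (4,5), (4,6), (4,7), (5,6), (5,7). Each pair (i,j) satisfies i < j and arr[i] > arr[j].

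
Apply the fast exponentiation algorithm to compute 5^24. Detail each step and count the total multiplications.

Computing 5^24 by squaring (build up from 5^1; each line after the first costs one multiplication):

5^1 = 5
5^2 = (5^1)^2 = 5^2 = 25
5^3 = 5 * 5^2 = 5 * 25 = 125
5^6 = (5^3)^2 = 125^2 = 15625
5^12 = (5^6)^2 = 15625^2 = 244140625
5^24 = (5^12)^2 = 244140625^2 = 59604644775390625

Result: 59604644775390625
Multiplications needed: 5 (5 lines after 5^1)

5^24 = 59604644775390625. Using exponentiation by squaring, this requires 5 multiplications. The key idea: if the exponent is even, square the half-power; if odd, multiply by the base once.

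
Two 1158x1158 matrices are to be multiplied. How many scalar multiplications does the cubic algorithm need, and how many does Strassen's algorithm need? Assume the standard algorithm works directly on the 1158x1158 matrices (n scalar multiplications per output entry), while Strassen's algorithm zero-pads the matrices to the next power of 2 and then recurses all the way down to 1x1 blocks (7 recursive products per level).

Matrix multiplication for 1158x1158 matrices:

Strassen's algorithm requires power-of-2 dimensions. Pad 1158x1158 to 2048x2048 (next power of 2).

Standard algorithm: 1158^3 = 1552836312 multiplications
Strassen's algorithm: 7^(log2(2048)) = 7^11 = 1977326743 multiplications
Difference: 1552836312 - 1977326743 = -424490431 (Strassen uses MORE here due to padding overhead — for small or just-over-power-of-2 n, padding can outweigh the per-level savings)

Standard: 1552836312 multiplications (1158^3). Strassen: 1977326743 multiplications (7^11, after padding to 2048x2048). Strassen reduces 8 recursive multiplications to 7 at each level.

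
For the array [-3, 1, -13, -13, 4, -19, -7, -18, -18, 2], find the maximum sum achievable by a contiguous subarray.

Using Kadane's algorithm on [-3, 1, -13, -13, 4, -19, -7, -18, -18, 2]:

Scanning through the array:
Position 1 (value 1): max_ending_here = 1, max_so_far = 1
Position 2 (value -13): max_ending_here = -12, max_so_far = 1
Position 3 (value -13): max_ending_here = -13, max_so_far = 1
Position 4 (value 4): max_ending_here = 4, max_so_far = 4
Position 5 (value -19): max_ending_here = -15, max_so_far = 4
Position 6 (value -7): max_ending_here = -7, max_so_far = 4
Position 7 (value -18): max_ending_here = -18, max_so_far = 4
Position 8 (value -18): max_ending_here = -18, max_so_far = 4
Position 9 (value 2): max_ending_here = 2, max_so_far = 4

Maximum subarray: [4]
Maximum sum: 4

The maximum subarray is [4] with sum 4. This subarray runs from index 4 to index 4.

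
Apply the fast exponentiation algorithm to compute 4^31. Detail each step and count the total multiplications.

Computing 4^31 by squaring (build up from 4^1; each line after the first costs one multiplication):

4^1 = 4
4^2 = (4^1)^2 = 4^2 = 16
4^3 = 4 * 4^2 = 4 * 16 = 64
4^6 = (4^3)^2 = 64^2 = 4096
4^7 = 4 * 4^6 = 4 * 4096 = 16384
4^14 = (4^7)^2 = 16384^2 = 268435456
4^15 = 4 * 4^14 = 4 * 268435456 = 1073741824
4^30 = (4^15)^2 = 1073741824^2 = 1152921504606846976
4^31 = 4 * 4^30 = 4 * 1152921504606846976 = 4611686018427387904

Result: 4611686018427387904
Multiplications needed: 8 (8 lines after 4^1)

4^31 = 4611686018427387904. Using exponentiation by squaring, this requires 8 multiplications. The key idea: if the exponent is even, square the half-power; if odd, multiply by the base once.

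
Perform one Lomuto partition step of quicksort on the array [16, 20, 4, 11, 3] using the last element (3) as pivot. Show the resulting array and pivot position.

Lomuto partition with pivot = 3:

Initial array: [16, 20, 4, 11, 3]

arr[0]=16 > 3: no swap
arr[1]=20 > 3: no swap
arr[2]=4 > 3: no swap
arr[3]=11 > 3: no swap

Place pivot at position 0: [3, 20, 4, 11, 16]
Pivot position: 0

After partitioning with pivot 3, the array becomes [3, 20, 4, 11, 16]. The pivot is placed at index 0. All elements to the left of the pivot are <= 3, and all elements to the right are > 3.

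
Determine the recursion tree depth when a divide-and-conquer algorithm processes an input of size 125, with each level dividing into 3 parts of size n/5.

For divide and conquer with division factor 5:

Problem sizes at each level:
Level 0: 125
Level 1: 25
Level 2: 5
Level 3: 1

The root is level 0 and the size-1 base case is level 3 (the tree spans levels 0 through 3, i.e. 4 levels counting the root), so the depth is the number of divisions: log_5(125) = 3

The recursion tree depth is log_5(125) = 3. At each level, the problem size is divided by 5, so it takes 3 divisions to reduce to a base case of size 1. The algorithm makes 3 recursive calls at each level.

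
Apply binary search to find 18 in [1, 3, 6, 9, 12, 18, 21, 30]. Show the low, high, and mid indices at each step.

Binary search for 18 in [1, 3, 6, 9, 12, 18, 21, 30]:

lo=0, hi=7, mid=3, arr[mid]=9 -> 9 < 18, search right half
lo=4, hi=7, mid=5, arr[mid]=18 -> Found target at index 5!

Binary search finds 18 at index 5 after 2 comparisons. The search repeatedly halves the search space by comparing with the middle element.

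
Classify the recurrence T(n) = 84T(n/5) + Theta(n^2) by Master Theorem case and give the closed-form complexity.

Master Theorem for T(n) = 84T(n/5) + O(n^2):

a = 84, b = 5, c = 2
log_b(a) = log_5(84) = 2.7530

Case 1: c = 2 < log_5(84) = 2.7530
T(n) = O(n^(log_5 84))

For T(n) = 84T(n/5) + O(n^2): log_5(84) = 2.7530. This is Case 1 of the Master Theorem (c < log_b(a), work dominated by leaves), giving O(n^(log_5 84)).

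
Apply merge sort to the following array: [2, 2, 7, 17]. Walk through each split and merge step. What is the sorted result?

Merge sort trace:

Split: [2, 2, 7, 17] -> [2, 2] and [7, 17]
  Split: [2, 2] -> [2] and [2]
  Merge: [2] + [2] -> [2, 2]
  Split: [7, 17] -> [7] and [17]
  Merge: [7] + [17] -> [7, 17]
Merge: [2, 2] + [7, 17] -> [2, 2, 7, 17]

Final sorted array: [2, 2, 7, 17]

The merge sort proceeds by recursively splitting the array and merging sorted halves.
After all merges, the sorted array is [2, 2, 7, 17].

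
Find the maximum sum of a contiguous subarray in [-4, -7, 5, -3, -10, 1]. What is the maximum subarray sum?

Using Kadane's algorithm on [-4, -7, 5, -3, -10, 1]:

Scanning through the array:
Position 1 (value -7): max_ending_here = -7, max_so_far = -4
Position 2 (value 5): max_ending_here = 5, max_so_far = 5
Position 3 (value -3): max_ending_here = 2, max_so_far = 5
Position 4 (value -10): max_ending_here = -8, max_so_far = 5
Position 5 (value 1): max_ending_here = 1, max_so_far = 5

Maximum subarray: [5]
Maximum sum: 5

The maximum subarray is [5] with sum 5. This subarray runs from index 2 to index 2.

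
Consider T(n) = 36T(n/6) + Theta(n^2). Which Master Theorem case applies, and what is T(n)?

Master Theorem for T(n) = 36T(n/6) + O(n^2):

a = 36, b = 6, c = 2
log_b(a) = log_6(36) = 2.0000

Case 2: c = 2 = log_6(36) = 2.0000
T(n) = O(n^2 log n) = O(n^2 log n)

For T(n) = 36T(n/6) + O(n^2): log_6(36) = 2.0000. This is Case 2 of the Master Theorem (c = log_b(a), equal work at all levels), giving O(n^2 log n).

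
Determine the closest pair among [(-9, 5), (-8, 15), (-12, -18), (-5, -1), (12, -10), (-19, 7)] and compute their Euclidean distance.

Computing all pairwise distances among 6 points:

d((-9, 5), (-8, 15)) = 10.0499
d((-9, 5), (-12, -18)) = 23.1948
d((-9, 5), (-5, -1)) = 7.2111 <-- minimum
d((-9, 5), (12, -10)) = 25.807
d((-9, 5), (-19, 7)) = 10.198
d((-8, 15), (-12, -18)) = 33.2415
d((-8, 15), (-5, -1)) = 16.2788
d((-8, 15), (12, -10)) = 32.0156
d((-8, 15), (-19, 7)) = 13.6015
d((-12, -18), (-5, -1)) = 18.3848
d((-12, -18), (12, -10)) = 25.2982
d((-12, -18), (-19, 7)) = 25.9615
d((-5, -1), (12, -10)) = 19.2354
d((-5, -1), (-19, 7)) = 16.1245
d((12, -10), (-19, 7)) = 35.3553

Closest pair: (-9, 5) and (-5, -1) with distance 7.2111

The closest pair is (-9, 5) and (-5, -1) with Euclidean distance 7.2111. For 6 points, brute-force pairwise comparison is shown above. For large n, the divide-and-conquer algorithm (sort by x, recurse on halves, check the dividing strip) achieves O(n log n).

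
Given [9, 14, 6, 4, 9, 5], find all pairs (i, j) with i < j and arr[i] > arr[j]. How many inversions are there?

Finding inversions in [9, 14, 6, 4, 9, 5]:

(0, 2): arr[0]=9 > arr[2]=6
(0, 3): arr[0]=9 > arr[3]=4
(0, 5): arr[0]=9 > arr[5]=5
(1, 2): arr[1]=14 > arr[2]=6
(1, 3): arr[1]=14 > arr[3]=4
(1, 4): arr[1]=14 > arr[4]=9
(1, 5): arr[1]=14 > arr[5]=5
(2, 3): arr[2]=6 > arr[3]=4
(2, 5): arr[2]=6 > arr[5]=5
(4, 5): arr[4]=9 > arr[5]=5

Total inversions: 10

The array has 10 inversion(s): (0,2), (0,3), (0,5), (1,2), (1,3), (1,4), (1,5), (2,3), (2,5), (4,5). Each pair (i,j) satisfies i < j and arr[i] > arr[j].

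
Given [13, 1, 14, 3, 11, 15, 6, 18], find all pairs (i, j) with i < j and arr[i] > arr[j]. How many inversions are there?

Finding inversions in [13, 1, 14, 3, 11, 15, 6, 18]:

(0, 1): arr[0]=13 > arr[1]=1
(0, 3): arr[0]=13 > arr[3]=3
(0, 4): arr[0]=13 > arr[4]=11
(0, 6): arr[0]=13 > arr[6]=6
(2, 3): arr[2]=14 > arr[3]=3
(2, 4): arr[2]=14 > arr[4]=11
(2, 6): arr[2]=14 > arr[6]=6
(4, 6): arr[4]=11 > arr[6]=6
(5, 6): arr[5]=15 > arr[6]=6

Total inversions: 9

The array has 9 inversion(s): (0,1), (0,3), (0,4), (0,6), (2,3), (2,4), (2,6), (4,6), (5,6). Each pair (i,j) satisfies i < j and arr[i] > arr[j].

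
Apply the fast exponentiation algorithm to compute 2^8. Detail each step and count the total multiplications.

Computing 2^8 by squaring (build up from 2^1; each line after the first costs one multiplication):

2^1 = 2
2^2 = (2^1)^2 = 2^2 = 4
2^4 = (2^2)^2 = 4^2 = 16
2^8 = (2^4)^2 = 16^2 = 256

Result: 256
Multiplications needed: 3 (3 lines after 2^1)

2^8 = 256. Using exponentiation by squaring, this requires 3 multiplications. The key idea: if the exponent is even, square the half-power; if odd, multiply by the base once.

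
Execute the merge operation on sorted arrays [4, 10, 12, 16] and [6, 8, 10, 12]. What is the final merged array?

Merging process:

Compare 4 vs 6: take 4 from left. Merged: [4]
Compare 10 vs 6: take 6 from right. Merged: [4, 6]
Compare 10 vs 8: take 8 from right. Merged: [4, 6, 8]
Compare 10 vs 10: take 10 from left. Merged: [4, 6, 8, 10]
Compare 12 vs 10: take 10 from right. Merged: [4, 6, 8, 10, 10]
Compare 12 vs 12: take 12 from left. Merged: [4, 6, 8, 10, 10, 12]
Compare 16 vs 12: take 12 from right. Merged: [4, 6, 8, 10, 10, 12, 12]
Append remaining from left: [16]. Merged: [4, 6, 8, 10, 10, 12, 12, 16]

Final merged array: [4, 6, 8, 10, 10, 12, 12, 16]
Total comparisons: 7

The merged array is [4, 6, 8, 10, 10, 12, 12, 16], requiring 7 comparisons. The merge step runs in O(n) time where n is the total number of elements.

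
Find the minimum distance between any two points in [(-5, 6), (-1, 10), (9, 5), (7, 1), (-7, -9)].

Computing all pairwise distances among 5 points:

d((-5, 6), (-1, 10)) = 5.6569
d((-5, 6), (9, 5)) = 14.0357
d((-5, 6), (7, 1)) = 13.0
d((-5, 6), (-7, -9)) = 15.1327
d((-1, 10), (9, 5)) = 11.1803
d((-1, 10), (7, 1)) = 12.0416
d((-1, 10), (-7, -9)) = 19.9249
d((9, 5), (7, 1)) = 4.4721 <-- minimum
d((9, 5), (-7, -9)) = 21.2603
d((7, 1), (-7, -9)) = 17.2047

Closest pair: (9, 5) and (7, 1) with distance 4.4721

The closest pair is (9, 5) and (7, 1) with Euclidean distance 4.4721. For 5 points, brute-force pairwise comparison is shown above. For large n, the divide-and-conquer algorithm (sort by x, recurse on halves, check the dividing strip) achieves O(n log n).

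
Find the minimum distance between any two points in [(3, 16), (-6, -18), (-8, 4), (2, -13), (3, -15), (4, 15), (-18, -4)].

Computing all pairwise distances among 7 points:

d((3, 16), (-6, -18)) = 35.171
d((3, 16), (-8, 4)) = 16.2788
d((3, 16), (2, -13)) = 29.0172
d((3, 16), (3, -15)) = 31.0
d((3, 16), (4, 15)) = 1.4142 <-- minimum
d((3, 16), (-18, -4)) = 29.0
d((-6, -18), (-8, 4)) = 22.0907
d((-6, -18), (2, -13)) = 9.434
d((-6, -18), (3, -15)) = 9.4868
d((-6, -18), (4, 15)) = 34.4819
d((-6, -18), (-18, -4)) = 18.4391
d((-8, 4), (2, -13)) = 19.7231
d((-8, 4), (3, -15)) = 21.9545
d((-8, 4), (4, 15)) = 16.2788
d((-8, 4), (-18, -4)) = 12.8062
d((2, -13), (3, -15)) = 2.2361
d((2, -13), (4, 15)) = 28.0713
d((2, -13), (-18, -4)) = 21.9317
d((3, -15), (4, 15)) = 30.0167
d((3, -15), (-18, -4)) = 23.7065
d((4, 15), (-18, -4)) = 29.0689

Closest pair: (3, 16) and (4, 15) with distance 1.4142

The closest pair is (3, 16) and (4, 15) with Euclidean distance 1.4142. For 7 points, brute-force pairwise comparison is shown above. For large n, the divide-and-conquer algorithm (sort by x, recurse on halves, check the dividing strip) achieves O(n log n).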